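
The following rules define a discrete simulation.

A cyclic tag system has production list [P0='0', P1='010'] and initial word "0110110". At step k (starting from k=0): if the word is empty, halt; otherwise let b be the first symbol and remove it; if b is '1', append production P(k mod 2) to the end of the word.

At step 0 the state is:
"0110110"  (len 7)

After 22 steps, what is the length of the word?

gen 0: "0110110"  (len 7)
gen 1: "110110"  (len 6)
gen 2: "10110010"  (len 8)
gen 3: "01100100"  (len 8)
gen 4: "1100100"  (len 7)
gen 5: "1001000"  (len 7)
gen 6: "001000010"  (len 9)
gen 7: "01000010"  (len 8)
gen 8: "1000010"  (len 7)
gen 9: "0000100"  (len 7)
gen 10: "000100"  (len 6)
gen 11: "00100"  (len 5)
gen 12: "0100"  (len 4)
gen 13: "100"  (len 3)
gen 14: "00010"  (len 5)
gen 15: "0010"  (len 4)
gen 16: "010"  (len 3)
gen 17: "10"  (len 2)
gen 18: "0010"  (len 4)
gen 19: "010"  (len 3)
gen 20: "10"  (len 2)
gen 21: "00"  (len 2)
gen 22: "0"  (len 1)

1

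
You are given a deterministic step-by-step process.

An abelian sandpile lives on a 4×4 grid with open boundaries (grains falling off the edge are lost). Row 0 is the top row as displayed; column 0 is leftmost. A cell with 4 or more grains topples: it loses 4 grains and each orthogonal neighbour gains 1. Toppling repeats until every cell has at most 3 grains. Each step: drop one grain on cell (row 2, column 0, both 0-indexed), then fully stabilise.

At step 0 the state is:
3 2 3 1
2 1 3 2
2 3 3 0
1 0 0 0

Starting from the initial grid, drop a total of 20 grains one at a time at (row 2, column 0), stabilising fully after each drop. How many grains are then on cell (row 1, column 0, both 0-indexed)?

0) 3 2 3 1
2 1 3 2
2 3 3 0
1 0 0 0
1) 3 2 3 1
2 1 3 2
3 3 3 0
1 0 0 0
2) 3 3 0 2
3 3 1 3
1 1 1 1
2 1 1 0
3) 3 3 0 2
3 3 1 3
2 1 1 1
2 1 1 0
4) 3 3 0 2
3 3 1 3
3 1 1 1
2 1 1 0
5) 1 1 1 2
2 1 2 3
1 3 1 1
3 1 1 0
6) 1 1 1 2
2 1 2 3
2 3 1 1
3 1 1 0
7) 1 1 1 2
2 1 2 3
3 3 1 1
3 1 1 0
8) 1 1 1 2
3 2 2 3
2 0 2 1
0 3 1 0
9) 1 1 1 2
3 2 2 3
3 0 2 1
0 3 1 0
10) 2 1 1 2
0 3 2 3
1 1 2 1
1 3 1 0
11) 2 1 1 2
0 3 2 3
2 1 2 1
1 3 1 0
12) 2 1 1 2
0 3 2 3
3 1 2 1
1 3 1 0
13) 2 1 1 2
1 3 2 3
0 2 2 1
2 3 1 0
14) 2 1 1 2
1 3 2 3
1 2 2 1
2 3 1 0
15) 2 1 1 2
1 3 2 3
2 2 2 1
2 3 1 0
16) 2 1 1 2
1 3 2 3
3 2 2 1
2 3 1 0
17) 2 1 1 2
2 3 2 3
0 3 2 1
3 3 1 0
18) 2 1 1 2
2 3 2 3
1 3 2 1
3 3 1 0
19) 2 1 1 2
2 3 2 3
2 3 2 1
3 3 1 0
20) 2 1 1 2
2 3 2 3
3 3 2 1
3 3 1 0

2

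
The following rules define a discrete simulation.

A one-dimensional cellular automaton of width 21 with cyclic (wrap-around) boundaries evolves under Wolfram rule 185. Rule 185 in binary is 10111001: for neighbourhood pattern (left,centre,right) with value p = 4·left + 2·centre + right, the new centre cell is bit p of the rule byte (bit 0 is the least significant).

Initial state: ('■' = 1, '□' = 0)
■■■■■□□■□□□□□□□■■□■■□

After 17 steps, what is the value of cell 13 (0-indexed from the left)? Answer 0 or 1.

0) ■■■■■□□■□□□□□□□■■□■■□
1) ■■■■□■□□■■■■■■□■□■■□■
2) ■■■□■□■□■■■■■□■□■■□■■
3) ■■□■□■□■■■■■□■□■■□■■■
4) ■□■□■□■■■■■□■□■■□■■■■
5) □■□■□■■■■■□■□■■□■■■■■
6) ■□■□■■■■■□■□■■□■■■■■□
7) □■□■■■■■□■□■■□■■■■■□■
8) ■□■■■■■□■□■■□■■■■■□■□
9) □■■■■■□■□■■□■■■■■□■□■
10) ■■■■■□■□■■□■■■■■□■□■□
11) ■■■■□■□■■□■■■■■□■□■□■
12) ■■■□■□■■□■■■■■□■□■□■■
13) ■■□■□■■□■■■■■□■□■□■■■
14) ■□■□■■□■■■■■□■□■□■■■■
15) □■□■■□■■■■■□■□■□■■■■■
16) ■□■■□■■■■■□■□■□■■■■■□
17) □■■□■■■■■□■□■□■■■■■□■

0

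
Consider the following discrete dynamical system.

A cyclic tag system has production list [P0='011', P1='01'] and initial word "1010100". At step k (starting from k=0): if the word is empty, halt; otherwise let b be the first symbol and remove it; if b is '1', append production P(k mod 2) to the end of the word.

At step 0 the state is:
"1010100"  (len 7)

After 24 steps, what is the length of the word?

t=0: "1010100"  (len 7)
t=1: "010100011"  (len 9)
t=2: "10100011"  (len 8)
t=3: "0100011011"  (len 10)
t=4: "100011011"  (len 9)
t=5: "00011011011"  (len 11)
t=6: "0011011011"  (len 10)
t=7: "011011011"  (len 9)
t=8: "11011011"  (len 8)
t=9: "1011011011"  (len 10)
t=10: "01101101101"  (len 11)
t=11: "1101101101"  (len 10)
t=12: "10110110101"  (len 11)
t=13: "0110110101011"  (len 13)
t=14: "110110101011"  (len 12)
t=15: "10110101011011"  (len 14)
t=16: "011010101101101"  (len 15)
t=17: "11010101101101"  (len 14)
t=18: "101010110110101"  (len 15)
t=19: "01010110110101011"  (len 17)
t=20: "1010110110101011"  (len 16)
t=21: "010110110101011011"  (len 18)
t=22: "10110110101011011"  (len 17)
t=23: "0110110101011011011"  (len 19)
t=24: "110110101011011011"  (len 18)

18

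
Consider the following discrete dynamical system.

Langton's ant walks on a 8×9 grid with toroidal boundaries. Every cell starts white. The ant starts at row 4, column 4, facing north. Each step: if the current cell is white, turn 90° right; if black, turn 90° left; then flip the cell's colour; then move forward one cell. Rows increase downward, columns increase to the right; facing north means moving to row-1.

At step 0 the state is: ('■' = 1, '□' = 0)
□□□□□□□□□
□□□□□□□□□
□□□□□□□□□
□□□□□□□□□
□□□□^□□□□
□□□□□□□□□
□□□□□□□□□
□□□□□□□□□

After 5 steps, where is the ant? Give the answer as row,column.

4,3

[0] □□□□□□□□□
□□□□□□□□□
□□□□□□□□□
□□□□□□□□□
□□□□^□□□□
□□□□□□□□□
□□□□□□□□□
□□□□□□□□□
[1] □□□□□□□□□
□□□□□□□□□
□□□□□□□□□
□□□□□□□□□
□□□□■>□□□
□□□□□□□□□
□□□□□□□□□
□□□□□□□□□
[2] □□□□□□□□□
□□□□□□□□□
□□□□□□□□□
□□□□□□□□□
□□□□■■□□□
□□□□□v□□□
□□□□□□□□□
□□□□□□□□□
[3] □□□□□□□□□
□□□□□□□□□
□□□□□□□□□
□□□□□□□□□
□□□□■■□□□
□□□□<■□□□
□□□□□□□□□
□□□□□□□□□
[4] □□□□□□□□□
□□□□□□□□□
□□□□□□□□□
□□□□□□□□□
□□□□^■□□□
□□□□■■□□□
□□□□□□□□□
□□□□□□□□□
[5] □□□□□□□□□
□□□□□□□□□
□□□□□□□□□
□□□□□□□□□
□□□<□■□□□
□□□□■■□□□
□□□□□□□□□
□□□□□□□□□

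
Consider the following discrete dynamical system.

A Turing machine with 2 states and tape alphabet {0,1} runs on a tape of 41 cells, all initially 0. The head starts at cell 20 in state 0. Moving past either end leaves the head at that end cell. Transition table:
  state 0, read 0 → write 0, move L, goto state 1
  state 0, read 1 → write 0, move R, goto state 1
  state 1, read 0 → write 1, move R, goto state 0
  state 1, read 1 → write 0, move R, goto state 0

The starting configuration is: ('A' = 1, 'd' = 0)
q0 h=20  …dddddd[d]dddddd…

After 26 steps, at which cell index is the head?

0) q0 h=20  …dddddd[d]dddddd…
1) q1 h=19  …dddddd[d]dddddd…
2) q0 h=20  …dddddA[d]dddddd…
3) q1 h=19  …dddddd[A]dddddd…
4) q0 h=20  …dddddd[d]dddddd…
5) q1 h=19  …dddddd[d]dddddd…
6) q0 h=20  …dddddA[d]dddddd…
7) q1 h=19  …dddddd[A]dddddd…
8) q0 h=20  …dddddd[d]dddddd…
9) q1 h=19  …dddddd[d]dddddd…
10) q0 h=20  …dddddA[d]dddddd…
11) q1 h=19  …dddddd[A]dddddd…
12) q0 h=20  …dddddd[d]dddddd…
13) q1 h=19  …dddddd[d]dddddd…
14) q0 h=20  …dddddA[d]dddddd…
15) q1 h=19  …dddddd[A]dddddd…
16) q0 h=20  …dddddd[d]dddddd…
17) q1 h=19  …dddddd[d]dddddd…
18) q0 h=20  …dddddA[d]dddddd…
19) q1 h=19  …dddddd[A]dddddd…
20) q0 h=20  …dddddd[d]dddddd…
21) q1 h=19  …dddddd[d]dddddd…
22) q0 h=20  …dddddA[d]dddddd…
23) q1 h=19  …dddddd[A]dddddd…
24) q0 h=20  …dddddd[d]dddddd…
25) q1 h=19  …dddddd[d]dddddd…
26) q0 h=20  …dddddA[d]dddddd…

20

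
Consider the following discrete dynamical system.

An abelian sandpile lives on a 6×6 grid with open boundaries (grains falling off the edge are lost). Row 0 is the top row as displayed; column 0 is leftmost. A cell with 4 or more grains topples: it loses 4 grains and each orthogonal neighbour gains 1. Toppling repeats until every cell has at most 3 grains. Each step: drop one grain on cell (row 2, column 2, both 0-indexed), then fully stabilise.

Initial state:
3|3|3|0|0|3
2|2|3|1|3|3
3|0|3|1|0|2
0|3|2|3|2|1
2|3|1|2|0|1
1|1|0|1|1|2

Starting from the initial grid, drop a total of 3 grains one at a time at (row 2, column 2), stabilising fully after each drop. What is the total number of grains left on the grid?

58

k=0  3|3|3|0|0|3
2|2|3|1|3|3
3|0|3|1|0|2
0|3|2|3|2|1
2|3|1|2|0|1
1|1|0|1|1|2
k=1  1|2|1|1|0|3
1|1|2|2|3|3
0|3|1|2|0|2
1|3|3|3|2|1
2|3|1|2|0|1
1|1|0|1|1|2
k=2  1|2|1|1|0|3
1|1|2|2|3|3
0|3|2|2|0|2
1|3|3|3|2|1
2|3|1|2|0|1
1|1|0|1|1|2
k=3  1|2|1|1|0|3
1|1|2|2|3|3
0|3|3|2|0|2
1|3|3|3|2|1
2|3|1|2|0|1
1|1|0|1|1|2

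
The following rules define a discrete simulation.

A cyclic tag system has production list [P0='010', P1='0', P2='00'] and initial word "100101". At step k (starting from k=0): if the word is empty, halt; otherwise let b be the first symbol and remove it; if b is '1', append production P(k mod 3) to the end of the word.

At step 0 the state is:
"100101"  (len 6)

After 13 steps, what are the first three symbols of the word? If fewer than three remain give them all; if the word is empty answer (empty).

000

k=0  "100101"  (len 6)
k=1  "00101010"  (len 8)
k=2  "0101010"  (len 7)
k=3  "101010"  (len 6)
k=4  "01010010"  (len 8)
k=5  "1010010"  (len 7)
k=6  "01001000"  (len 8)
k=7  "1001000"  (len 7)
k=8  "0010000"  (len 7)
k=9  "010000"  (len 6)
k=10  "10000"  (len 5)
k=11  "00000"  (len 5)
k=12  "0000"  (len 4)
k=13  "000"  (len 3)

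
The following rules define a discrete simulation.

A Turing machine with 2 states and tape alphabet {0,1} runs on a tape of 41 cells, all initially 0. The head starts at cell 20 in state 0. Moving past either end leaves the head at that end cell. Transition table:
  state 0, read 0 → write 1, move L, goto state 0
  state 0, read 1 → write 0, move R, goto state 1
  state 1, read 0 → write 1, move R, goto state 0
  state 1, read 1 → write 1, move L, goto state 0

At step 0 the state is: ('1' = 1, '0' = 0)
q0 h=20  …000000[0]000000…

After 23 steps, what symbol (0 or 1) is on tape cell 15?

1

t=0: q0 h=20  …000000[0]000000…
t=1: q0 h=19  …000000[0]100000…
t=2: q0 h=18  …000000[0]110000…
t=3: q0 h=17  …000000[0]111000…
t=4: q0 h=16  …000000[0]111100…
t=5: q0 h=15  …000000[0]111110…
t=6: q0 h=14  …000000[0]111111…
t=7: q0 h=13  …000000[0]111111…
t=8: q0 h=12  …000000[0]111111…
t=9: q0 h=11  …000000[0]111111…
t=10: q0 h=10  …000000[0]111111…
t=11: q0 h= 9  …000000[0]111111…
t=12: q0 h= 8  …000000[0]111111…
t=13: q0 h= 7  …000000[0]111111…
t=14: q0 h= 6  |000000[0]111111…
t=15: q0 h= 5  |00000[0]111111…
t=16: q0 h= 4  |0000[0]111111…
t=17: q0 h= 3  |000[0]111111…
t=18: q0 h= 2  |00[0]111111…
t=19: q0 h= 1  |0[0]111111…
t=20: q0 h= 0  |[0]111111…
t=21: q0 h= 0  |[1]111111…
t=22: q1 h= 1  |0[1]111111…
t=23: q0 h= 0  |[0]111111…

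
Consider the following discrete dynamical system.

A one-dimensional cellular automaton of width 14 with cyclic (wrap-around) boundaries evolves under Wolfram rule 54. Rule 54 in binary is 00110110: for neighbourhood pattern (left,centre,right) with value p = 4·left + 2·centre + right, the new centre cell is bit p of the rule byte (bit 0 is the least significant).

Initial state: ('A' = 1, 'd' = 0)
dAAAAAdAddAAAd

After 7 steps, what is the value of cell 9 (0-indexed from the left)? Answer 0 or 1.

0) dAAAAAdAddAAAd
1) AdddddAAAAdddA
2) dAdddAddddAdAd
3) AAAdAAAddAAAAA
4) dddAdddAAddddd
5) ddAAAdAddAdddd
6) dAdddAAAAAAddd
7) AAAdAddddddAdd

0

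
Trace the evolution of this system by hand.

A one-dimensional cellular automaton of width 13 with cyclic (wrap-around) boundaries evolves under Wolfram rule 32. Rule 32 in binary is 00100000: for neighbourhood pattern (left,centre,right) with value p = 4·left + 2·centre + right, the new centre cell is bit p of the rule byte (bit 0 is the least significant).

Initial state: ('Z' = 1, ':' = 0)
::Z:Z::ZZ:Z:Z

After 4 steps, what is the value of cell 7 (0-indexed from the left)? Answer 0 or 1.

k=0  ::Z:Z::ZZ:Z:Z
k=1  :::Z:::::Z:Z:
k=2  ::::::::::Z::
k=3  :::::::::::::
k=4  :::::::::::::

0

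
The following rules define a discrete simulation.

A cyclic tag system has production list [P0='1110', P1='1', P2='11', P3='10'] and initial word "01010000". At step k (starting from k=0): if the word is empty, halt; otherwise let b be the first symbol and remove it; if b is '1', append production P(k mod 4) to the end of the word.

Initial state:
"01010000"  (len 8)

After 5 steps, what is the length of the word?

[0] "01010000"  (len 8)
[1] "1010000"  (len 7)
[2] "0100001"  (len 7)
[3] "100001"  (len 6)
[4] "0000110"  (len 7)
[5] "000110"  (len 6)

6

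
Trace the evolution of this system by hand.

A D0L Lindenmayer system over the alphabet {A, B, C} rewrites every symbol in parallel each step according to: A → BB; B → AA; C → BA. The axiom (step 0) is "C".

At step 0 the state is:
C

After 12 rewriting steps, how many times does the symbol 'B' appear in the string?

2048

0) C
1) BA
2) AABB
3) BBBBAAAA
4) AAAAAAAABBBBBBBB
5) BBBBBBBBBBBBBBBBAAAAAAAAAAAAAAAA
6) AAAAAAAAAAAAAAAAAAAAAAAAAAAAAAAABBBBBBBBBBBBBBBBBBBBBBBBBBBBBBBB
7) BBBBBBBBBBBBBBBBBBBBBBBBBBBBBBBBBBBBBBBBBBBBBBBBBBBBBBBBBB…AAAAAAAAAAAAAAAAAAAAAAAAAAAAAAAAAAAAAAAAAAAAAAAAAAAAAAAAAA  (len 128)
8) AAAAAAAAAAAAAAAAAAAAAAAAAAAAAAAAAAAAAAAAAAAAAAAAAAAAAAAAAA…BBBBBBBBBBBBBBBBBBBBBBBBBBBBBBBBBBBBBBBBBBBBBBBBBBBBBBBBBB  (len 256)
9) BBBBBBBBBBBBBBBBBBBBBBBBBBBBBBBBBBBBBBBBBBBBBBBBBBBBBBBBBB…AAAAAAAAAAAAAAAAAAAAAAAAAAAAAAAAAAAAAAAAAAAAAAAAAAAAAAAAAA  (len 512)
10) AAAAAAAAAAAAAAAAAAAAAAAAAAAAAAAAAAAAAAAAAAAAAAAAAAAAAAAAAA…BBBBBBBBBBBBBBBBBBBBBBBBBBBBBBBBBBBBBBBBBBBBBBBBBBBBBBBBBB  (len 1024)
11) BBBBBBBBBBBBBBBBBBBBBBBBBBBBBBBBBBBBBBBBBBBBBBBBBBBBBBBBBB…AAAAAAAAAAAAAAAAAAAAAAAAAAAAAAAAAAAAAAAAAAAAAAAAAAAAAAAAAA  (len 2048)
12) AAAAAAAAAAAAAAAAAAAAAAAAAAAAAAAAAAAAAAAAAAAAAAAAAAAAAAAAAA…BBBBBBBBBBBBBBBBBBBBBBBBBBBBBBBBBBBBBBBBBBBBBBBBBBBBBBBBBB  (len 4096)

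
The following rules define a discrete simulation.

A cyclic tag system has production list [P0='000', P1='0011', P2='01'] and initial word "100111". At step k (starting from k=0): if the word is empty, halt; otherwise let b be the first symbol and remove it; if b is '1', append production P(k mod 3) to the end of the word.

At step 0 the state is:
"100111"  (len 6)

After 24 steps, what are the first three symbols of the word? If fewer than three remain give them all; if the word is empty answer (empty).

gen 0: "100111"  (len 6)
gen 1: "00111000"  (len 8)
gen 2: "0111000"  (len 7)
gen 3: "111000"  (len 6)
gen 4: "11000000"  (len 8)
gen 5: "10000000011"  (len 11)
gen 6: "000000001101"  (len 12)
gen 7: "00000001101"  (len 11)
gen 8: "0000001101"  (len 10)
gen 9: "000001101"  (len 9)
gen 10: "00001101"  (len 8)
gen 11: "0001101"  (len 7)
gen 12: "001101"  (len 6)
gen 13: "01101"  (len 5)
gen 14: "1101"  (len 4)
gen 15: "10101"  (len 5)
gen 16: "0101000"  (len 7)
gen 17: "101000"  (len 6)
gen 18: "0100001"  (len 7)
gen 19: "100001"  (len 6)
gen 20: "000010011"  (len 9)
gen 21: "00010011"  (len 8)
gen 22: "0010011"  (len 7)
gen 23: "010011"  (len 6)
gen 24: "10011"  (len 5)

100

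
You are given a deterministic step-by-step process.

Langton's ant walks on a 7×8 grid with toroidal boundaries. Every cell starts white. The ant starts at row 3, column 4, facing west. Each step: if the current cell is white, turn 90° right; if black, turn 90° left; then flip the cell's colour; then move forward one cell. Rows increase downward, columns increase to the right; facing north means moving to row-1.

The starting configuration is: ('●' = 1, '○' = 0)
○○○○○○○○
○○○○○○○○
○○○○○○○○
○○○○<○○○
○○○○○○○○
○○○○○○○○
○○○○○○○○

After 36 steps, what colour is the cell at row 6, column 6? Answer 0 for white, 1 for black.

1

t=0: ○○○○○○○○
○○○○○○○○
○○○○○○○○
○○○○<○○○
○○○○○○○○
○○○○○○○○
○○○○○○○○
t=1: ○○○○○○○○
○○○○○○○○
○○○○^○○○
○○○○●○○○
○○○○○○○○
○○○○○○○○
○○○○○○○○
t=2: ○○○○○○○○
○○○○○○○○
○○○○●>○○
○○○○●○○○
○○○○○○○○
○○○○○○○○
○○○○○○○○
t=3: ○○○○○○○○
○○○○○○○○
○○○○●●○○
○○○○●v○○
○○○○○○○○
○○○○○○○○
○○○○○○○○
t=4: ○○○○○○○○
○○○○○○○○
○○○○●●○○
○○○○<●○○
○○○○○○○○
○○○○○○○○
○○○○○○○○
t=5: ○○○○○○○○
○○○○○○○○
○○○○●●○○
○○○○○●○○
○○○○v○○○
○○○○○○○○
○○○○○○○○
t=6: ○○○○○○○○
○○○○○○○○
○○○○●●○○
○○○○○●○○
○○○<●○○○
○○○○○○○○
○○○○○○○○
t=7: ○○○○○○○○
○○○○○○○○
○○○○●●○○
○○○^○●○○
○○○●●○○○
○○○○○○○○
○○○○○○○○
t=8: ○○○○○○○○
○○○○○○○○
○○○○●●○○
○○○●>●○○
○○○●●○○○
○○○○○○○○
○○○○○○○○
t=9: ○○○○○○○○
○○○○○○○○
○○○○●●○○
○○○●●●○○
○○○●v○○○
○○○○○○○○
○○○○○○○○
t=10: ○○○○○○○○
○○○○○○○○
○○○○●●○○
○○○●●●○○
○○○●○>○○
○○○○○○○○
○○○○○○○○
t=11: ○○○○○○○○
○○○○○○○○
○○○○●●○○
○○○●●●○○
○○○●○●○○
○○○○○v○○
○○○○○○○○
t=12: ○○○○○○○○
○○○○○○○○
○○○○●●○○
○○○●●●○○
○○○●○●○○
○○○○<●○○
○○○○○○○○
t=13: ○○○○○○○○
○○○○○○○○
○○○○●●○○
○○○●●●○○
○○○●^●○○
○○○○●●○○
○○○○○○○○
t=14: ○○○○○○○○
○○○○○○○○
○○○○●●○○
○○○●●●○○
○○○●●>○○
○○○○●●○○
○○○○○○○○
t=15: ○○○○○○○○
○○○○○○○○
○○○○●●○○
○○○●●^○○
○○○●●○○○
○○○○●●○○
○○○○○○○○
t=16: ○○○○○○○○
○○○○○○○○
○○○○●●○○
○○○●<○○○
○○○●●○○○
○○○○●●○○
○○○○○○○○
t=17: ○○○○○○○○
○○○○○○○○
○○○○●●○○
○○○●○○○○
○○○●v○○○
○○○○●●○○
○○○○○○○○
t=18: ○○○○○○○○
○○○○○○○○
○○○○●●○○
○○○●○○○○
○○○●○>○○
○○○○●●○○
○○○○○○○○
t=19: ○○○○○○○○
○○○○○○○○
○○○○●●○○
○○○●○○○○
○○○●○●○○
○○○○●v○○
○○○○○○○○
t=20: ○○○○○○○○
○○○○○○○○
○○○○●●○○
○○○●○○○○
○○○●○●○○
○○○○●○>○
○○○○○○○○
t=21: ○○○○○○○○
○○○○○○○○
○○○○●●○○
○○○●○○○○
○○○●○●○○
○○○○●○●○
○○○○○○v○
t=22: ○○○○○○○○
○○○○○○○○
○○○○●●○○
○○○●○○○○
○○○●○●○○
○○○○●○●○
○○○○○<●○
t=23: ○○○○○○○○
○○○○○○○○
○○○○●●○○
○○○●○○○○
○○○●○●○○
○○○○●^●○
○○○○○●●○
t=24: ○○○○○○○○
○○○○○○○○
○○○○●●○○
○○○●○○○○
○○○●○●○○
○○○○●●>○
○○○○○●●○
t=25: ○○○○○○○○
○○○○○○○○
○○○○●●○○
○○○●○○○○
○○○●○●^○
○○○○●●○○
○○○○○●●○
t=26: ○○○○○○○○
○○○○○○○○
○○○○●●○○
○○○●○○○○
○○○●○●●>
○○○○●●○○
○○○○○●●○
t=27: ○○○○○○○○
○○○○○○○○
○○○○●●○○
○○○●○○○○
○○○●○●●●
○○○○●●○v
○○○○○●●○
t=28: ○○○○○○○○
○○○○○○○○
○○○○●●○○
○○○●○○○○
○○○●○●●●
○○○○●●<●
○○○○○●●○
t=29: ○○○○○○○○
○○○○○○○○
○○○○●●○○
○○○●○○○○
○○○●○●^●
○○○○●●●●
○○○○○●●○
t=30: ○○○○○○○○
○○○○○○○○
○○○○●●○○
○○○●○○○○
○○○●○<○●
○○○○●●●●
○○○○○●●○
t=31: ○○○○○○○○
○○○○○○○○
○○○○●●○○
○○○●○○○○
○○○●○○○●
○○○○●v●●
○○○○○●●○
t=32: ○○○○○○○○
○○○○○○○○
○○○○●●○○
○○○●○○○○
○○○●○○○●
○○○○●○>●
○○○○○●●○
t=33: ○○○○○○○○
○○○○○○○○
○○○○●●○○
○○○●○○○○
○○○●○○^●
○○○○●○○●
○○○○○●●○
t=34: ○○○○○○○○
○○○○○○○○
○○○○●●○○
○○○●○○○○
○○○●○○●>
○○○○●○○●
○○○○○●●○
t=35: ○○○○○○○○
○○○○○○○○
○○○○●●○○
○○○●○○○^
○○○●○○●○
○○○○●○○●
○○○○○●●○
t=36: ○○○○○○○○
○○○○○○○○
○○○○●●○○
>○○●○○○●
○○○●○○●○
○○○○●○○●
○○○○○●●○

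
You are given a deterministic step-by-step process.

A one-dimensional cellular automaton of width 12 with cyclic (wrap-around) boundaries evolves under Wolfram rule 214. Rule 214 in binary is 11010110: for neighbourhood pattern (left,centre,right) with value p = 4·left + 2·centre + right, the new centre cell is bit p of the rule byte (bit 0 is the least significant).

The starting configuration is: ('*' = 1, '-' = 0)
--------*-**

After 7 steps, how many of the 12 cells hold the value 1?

step 0: --------*-**
step 1: *------**--*
step 2: **----*-***-
step 3: -**--**--**-
step 4: *-***-***-**
step 5: *--**--**--*
step 6: ***-***-***-
step 7: -**--**--**-

6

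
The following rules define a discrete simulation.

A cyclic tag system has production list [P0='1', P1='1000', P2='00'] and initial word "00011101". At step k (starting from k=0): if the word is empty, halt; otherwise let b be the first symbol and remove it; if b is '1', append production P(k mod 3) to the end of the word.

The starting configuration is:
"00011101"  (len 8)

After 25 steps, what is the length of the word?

6

t=0: "00011101"  (len 8)
t=1: "0011101"  (len 7)
t=2: "011101"  (len 6)
t=3: "11101"  (len 5)
t=4: "11011"  (len 5)
t=5: "10111000"  (len 8)
t=6: "011100000"  (len 9)
t=7: "11100000"  (len 8)
t=8: "11000001000"  (len 11)
t=9: "100000100000"  (len 12)
t=10: "000001000001"  (len 12)
t=11: "00001000001"  (len 11)
t=12: "0001000001"  (len 10)
t=13: "001000001"  (len 9)
t=14: "01000001"  (len 8)
t=15: "1000001"  (len 7)
t=16: "0000011"  (len 7)
t=17: "000011"  (len 6)
t=18: "00011"  (len 5)
t=19: "0011"  (len 4)
t=20: "011"  (len 3)
t=21: "11"  (len 2)
t=22: "11"  (len 2)
t=23: "11000"  (len 5)
t=24: "100000"  (len 6)
t=25: "000001"  (len 6)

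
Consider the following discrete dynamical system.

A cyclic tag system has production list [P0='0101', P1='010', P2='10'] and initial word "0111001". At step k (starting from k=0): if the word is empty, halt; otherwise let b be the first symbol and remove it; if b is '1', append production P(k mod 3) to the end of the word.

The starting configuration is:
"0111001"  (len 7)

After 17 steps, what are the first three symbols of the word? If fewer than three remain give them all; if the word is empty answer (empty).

101

step 0: "0111001"  (len 7)
step 1: "111001"  (len 6)
step 2: "11001010"  (len 8)
step 3: "100101010"  (len 9)
step 4: "001010100101"  (len 12)
step 5: "01010100101"  (len 11)
step 6: "1010100101"  (len 10)
step 7: "0101001010101"  (len 13)
step 8: "101001010101"  (len 12)
step 9: "0100101010110"  (len 13)
step 10: "100101010110"  (len 12)
step 11: "00101010110010"  (len 14)
step 12: "0101010110010"  (len 13)
step 13: "101010110010"  (len 12)
step 14: "01010110010010"  (len 14)
step 15: "1010110010010"  (len 13)
step 16: "0101100100100101"  (len 16)
step 17: "101100100100101"  (len 15)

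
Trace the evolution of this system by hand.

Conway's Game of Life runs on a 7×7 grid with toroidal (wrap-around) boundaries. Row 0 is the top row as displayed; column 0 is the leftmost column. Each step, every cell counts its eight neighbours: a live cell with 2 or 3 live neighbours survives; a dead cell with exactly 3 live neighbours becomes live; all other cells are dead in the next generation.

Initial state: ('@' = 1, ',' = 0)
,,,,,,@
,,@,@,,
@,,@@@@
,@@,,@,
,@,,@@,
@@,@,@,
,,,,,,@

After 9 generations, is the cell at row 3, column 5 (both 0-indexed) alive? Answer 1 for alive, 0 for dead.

k=0  ,,,,,,@
,,@,@,,
@,,@@@@
,@@,,@,
,@,,@@,
@@,@,@,
,,,,,,@
k=1  ,,,,,@,
@,,,@,,
@,,,,,@
,@@,,,,
,,,@,@,
@@@,,@,
,,,,,@@
k=2  ,,,,@@,
@,,,,@,
@,,,,,@
@@@,,,@
@,,@@,@
@@@,,@,
@@,,@@,
k=3  @@,,,,,
@,,,@@,
,,,,,@,
,,@@,,,
,,,@@,,
,,@,,,,
@,@@,,,
k=4  @,@@@,,
@@,,@@,
,,,@,@@
,,@@,,,
,,,,@,,
,@@,@,,
@,@@,,,
k=5  @,,,,@,
@@,,,,,
@@,@,@@
,,@@,@,
,@,,@,,
,@@,@,,
@,,,,,,
k=6  @,,,,,,
,,@,@@,
,,,@,@,
,,,@,@,
,@,,@@,
@@@@,,,
@,,,,,@
k=7  @@,,,@,
,,,@@@@
,,@@,@@
,,@@,@@
@@,,,@@
,,@@@@,
,,@,,,@
k=8  @@@@,,,
,@,@,,,
@,,,,,,
,,,@,,,
@@,,,,,
,,@@@,,
@,@,,,@
k=9  ,,,@,,@
,,,@,,,
,,@,,,,
@@,,,,,
,@,,@,,
,,@@,,@
@,,,@,@

0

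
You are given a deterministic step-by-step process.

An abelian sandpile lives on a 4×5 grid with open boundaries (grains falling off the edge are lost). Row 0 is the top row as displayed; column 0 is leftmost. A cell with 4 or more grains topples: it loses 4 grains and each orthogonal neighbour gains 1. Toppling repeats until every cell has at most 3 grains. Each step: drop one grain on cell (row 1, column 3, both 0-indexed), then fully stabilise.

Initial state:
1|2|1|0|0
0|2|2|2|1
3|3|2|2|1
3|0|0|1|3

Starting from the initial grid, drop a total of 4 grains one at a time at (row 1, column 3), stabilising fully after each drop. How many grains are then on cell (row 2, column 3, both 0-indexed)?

0) 1|2|1|0|0
0|2|2|2|1
3|3|2|2|1
3|0|0|1|3
1) 1|2|1|0|0
0|2|2|3|1
3|3|2|2|1
3|0|0|1|3
2) 1|2|1|1|0
0|2|3|0|2
3|3|2|3|1
3|0|0|1|3
3) 1|2|1|1|0
0|2|3|1|2
3|3|2|3|1
3|0|0|1|3
4) 1|2|1|1|0
0|2|3|2|2
3|3|2|3|1
3|0|0|1|3

3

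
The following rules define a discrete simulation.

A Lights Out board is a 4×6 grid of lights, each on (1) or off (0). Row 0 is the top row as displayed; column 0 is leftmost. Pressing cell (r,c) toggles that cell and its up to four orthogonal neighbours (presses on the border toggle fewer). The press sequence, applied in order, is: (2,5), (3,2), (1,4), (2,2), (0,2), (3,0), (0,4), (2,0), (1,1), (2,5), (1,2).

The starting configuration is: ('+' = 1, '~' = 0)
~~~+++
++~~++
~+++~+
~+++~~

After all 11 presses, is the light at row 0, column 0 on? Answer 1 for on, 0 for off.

0) ~~~+++
++~~++
~+++~+
~+++~~
1) ~~~+++
++~~+~
~++++~
~+++~+
2) ~~~+++
++~~+~
~+~++~
~~~~~+
3) ~~~+~+
++~+~+
~+~+~~
~~~~~+
4) ~~~+~+
++++~+
~~+~~~
~~+~~+
5) ~++~~+
++~+~+
~~+~~~
~~+~~+
6) ~++~~+
++~+~+
+~+~~~
+++~~+
7) ~++++~
++~+++
+~+~~~
+++~~+
8) ~++++~
~+~+++
~++~~~
~++~~+
9) ~~+++~
+~++++
~~+~~~
~++~~+
10) ~~+++~
+~+++~
~~+~++
~++~~~
11) ~~~++~
++~~+~
~~~~++
~++~~~

0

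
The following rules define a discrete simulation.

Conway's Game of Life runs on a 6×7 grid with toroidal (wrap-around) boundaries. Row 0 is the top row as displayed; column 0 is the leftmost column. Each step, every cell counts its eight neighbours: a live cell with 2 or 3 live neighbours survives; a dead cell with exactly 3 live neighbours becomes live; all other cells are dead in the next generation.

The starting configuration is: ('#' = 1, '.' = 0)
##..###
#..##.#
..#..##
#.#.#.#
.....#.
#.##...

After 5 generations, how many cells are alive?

14

k=0  ##..###
#..##.#
..#..##
#.#.#.#
.....#.
#.##...
k=1  .......
..##...
..#....
##.##..
#.#.##.
#.##...
k=2  .#.....
..##...
....#..
#...###
#....#.
..###.#
k=3  .#..#..
..##...
....#.#
#...#..
##.....
#######
k=4  ......#
..####.
....##.
##...##
.......
...####
k=5  ..#...#
...#..#
###....
#...###
.......
....###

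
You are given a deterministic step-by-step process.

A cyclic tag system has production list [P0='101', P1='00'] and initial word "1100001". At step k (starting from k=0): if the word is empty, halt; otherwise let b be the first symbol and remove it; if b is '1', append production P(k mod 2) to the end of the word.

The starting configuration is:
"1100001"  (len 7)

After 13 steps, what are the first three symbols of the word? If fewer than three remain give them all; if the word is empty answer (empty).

step 0: "1100001"  (len 7)
step 1: "100001101"  (len 9)
step 2: "0000110100"  (len 10)
step 3: "000110100"  (len 9)
step 4: "00110100"  (len 8)
step 5: "0110100"  (len 7)
step 6: "110100"  (len 6)
step 7: "10100101"  (len 8)
step 8: "010010100"  (len 9)
step 9: "10010100"  (len 8)
step 10: "001010000"  (len 9)
step 11: "01010000"  (len 8)
step 12: "1010000"  (len 7)
step 13: "010000101"  (len 9)

010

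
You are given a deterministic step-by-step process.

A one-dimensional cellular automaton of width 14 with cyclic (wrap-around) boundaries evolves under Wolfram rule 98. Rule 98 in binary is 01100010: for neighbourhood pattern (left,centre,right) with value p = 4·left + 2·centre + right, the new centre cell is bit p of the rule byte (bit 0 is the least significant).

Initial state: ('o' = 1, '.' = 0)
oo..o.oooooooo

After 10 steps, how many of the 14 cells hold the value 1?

3

[0] oo..o.oooooooo
[1] .o.o.o........
[2] o.o.o.........
[3] .o.o.........o
[4] o.o.........o.
[5] .o.........o.o
[6] o.........o.o.
[7] .........o.o.o
[8] ........o.o.o.
[9] .......o.o.o..
[10] ......o.o.o...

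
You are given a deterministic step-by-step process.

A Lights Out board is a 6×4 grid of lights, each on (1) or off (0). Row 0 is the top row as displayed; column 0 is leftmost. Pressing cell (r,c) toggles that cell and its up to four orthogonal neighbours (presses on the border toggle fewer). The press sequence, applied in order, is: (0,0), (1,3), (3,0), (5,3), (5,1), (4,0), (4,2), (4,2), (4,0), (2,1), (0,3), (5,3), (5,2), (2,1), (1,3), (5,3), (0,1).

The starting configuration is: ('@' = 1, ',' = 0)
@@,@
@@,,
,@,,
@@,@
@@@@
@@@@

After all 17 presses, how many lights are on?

gen 0: @@,@
@@,,
,@,,
@@,@
@@@@
@@@@
gen 1: ,,,@
,@,,
,@,,
@@,@
@@@@
@@@@
gen 2: ,,,,
,@@@
,@,@
@@,@
@@@@
@@@@
gen 3: ,,,,
,@@@
@@,@
,,,@
,@@@
@@@@
gen 4: ,,,,
,@@@
@@,@
,,,@
,@@,
@@,,
gen 5: ,,,,
,@@@
@@,@
,,,@
,,@,
,,@,
gen 6: ,,,,
,@@@
@@,@
@,,@
@@@,
@,@,
gen 7: ,,,,
,@@@
@@,@
@,@@
@,,@
@,,,
gen 8: ,,,,
,@@@
@@,@
@,,@
@@@,
@,@,
gen 9: ,,,,
,@@@
@@,@
,,,@
,,@,
,,@,
gen 10: ,,,,
,,@@
,,@@
,@,@
,,@,
,,@,
gen 11: ,,@@
,,@,
,,@@
,@,@
,,@,
,,@,
gen 12: ,,@@
,,@,
,,@@
,@,@
,,@@
,,,@
gen 13: ,,@@
,,@,
,,@@
,@,@
,,,@
,@@,
gen 14: ,,@@
,@@,
@@,@
,,,@
,,,@
,@@,
gen 15: ,,@,
,@,@
@@,,
,,,@
,,,@
,@@,
gen 16: ,,@,
,@,@
@@,,
,,,@
,,,,
,@,@
gen 17: @@,,
,,,@
@@,,
,,,@
,,,,
,@,@

8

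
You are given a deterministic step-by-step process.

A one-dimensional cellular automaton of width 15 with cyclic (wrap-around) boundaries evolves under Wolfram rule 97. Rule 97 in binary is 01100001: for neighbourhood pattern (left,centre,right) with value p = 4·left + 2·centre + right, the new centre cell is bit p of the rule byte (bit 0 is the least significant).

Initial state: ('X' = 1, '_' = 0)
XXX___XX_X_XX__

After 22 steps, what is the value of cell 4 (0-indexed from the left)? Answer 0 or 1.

k=0  XXX___XX_X_XX__
k=1  __X_X__XX_X_X__
k=2  X__X____XX_X__X
k=3  X____XX__XX____
k=4  __XX__X___X_XX_
k=5  X__X____X__X_X_
k=6  _____XX_____X_X
k=7  _XXX__X_XXX__X_
k=8  ___X___X__X____
k=9  XX___X______XXX
k=10  _X_X___XXXX____
k=11  __X__X____X_XXX
k=12  _______XX__X__X
k=13  _XXXXX__X______
k=14  _____X____XXXXX
k=15  _XXX___XX_____X
k=16  X__X_X__X_XXX__
k=17  ____X____X__X__
k=18  XXX___XX______X
k=19  __X_X__X_XXXX__
k=20  X__X____X___X_X
k=21  X____XX___X__X_
k=22  __XX__X_X_____X

0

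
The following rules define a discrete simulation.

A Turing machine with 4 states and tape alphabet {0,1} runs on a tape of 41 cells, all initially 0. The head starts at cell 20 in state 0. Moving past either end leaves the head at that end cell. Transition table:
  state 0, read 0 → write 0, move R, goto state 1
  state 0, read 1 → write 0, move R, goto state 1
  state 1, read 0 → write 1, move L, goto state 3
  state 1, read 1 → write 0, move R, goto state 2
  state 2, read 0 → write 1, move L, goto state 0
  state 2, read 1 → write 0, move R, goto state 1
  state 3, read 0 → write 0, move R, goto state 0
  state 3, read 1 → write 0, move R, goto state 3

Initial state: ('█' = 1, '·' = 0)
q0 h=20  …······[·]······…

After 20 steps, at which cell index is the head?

gen 0: q0 h=20  …······[·]······…
gen 1: q1 h=21  …······[·]······…
gen 2: q3 h=20  …······[·]█·····…
gen 3: q0 h=21  …······[█]······…
gen 4: q1 h=22  …······[·]······…
gen 5: q3 h=21  …······[·]█·····…
gen 6: q0 h=22  …······[█]······…
gen 7: q1 h=23  …······[·]······…
gen 8: q3 h=22  …······[·]█·····…
gen 9: q0 h=23  …······[█]······…
gen 10: q1 h=24  …······[·]······…
gen 11: q3 h=23  …······[·]█·····…
gen 12: q0 h=24  …······[█]······…
gen 13: q1 h=25  …······[·]······…
gen 14: q3 h=24  …······[·]█·····…
gen 15: q0 h=25  …······[█]······…
gen 16: q1 h=26  …······[·]······…
gen 17: q3 h=25  …······[·]█·····…
gen 18: q0 h=26  …······[█]······…
gen 19: q1 h=27  …······[·]······…
gen 20: q3 h=26  …······[·]█·····…

26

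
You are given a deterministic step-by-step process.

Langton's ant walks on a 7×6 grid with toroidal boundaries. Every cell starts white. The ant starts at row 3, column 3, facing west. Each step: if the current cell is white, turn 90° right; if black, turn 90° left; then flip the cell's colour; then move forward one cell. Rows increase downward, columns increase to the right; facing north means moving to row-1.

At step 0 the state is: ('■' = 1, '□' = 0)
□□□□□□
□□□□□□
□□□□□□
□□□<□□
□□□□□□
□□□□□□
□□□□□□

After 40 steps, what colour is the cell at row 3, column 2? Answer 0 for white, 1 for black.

1

step 0: □□□□□□
□□□□□□
□□□□□□
□□□<□□
□□□□□□
□□□□□□
□□□□□□
step 1: □□□□□□
□□□□□□
□□□^□□
□□□■□□
□□□□□□
□□□□□□
□□□□□□
step 2: □□□□□□
□□□□□□
□□□■>□
□□□■□□
□□□□□□
□□□□□□
□□□□□□
step 3: □□□□□□
□□□□□□
□□□■■□
□□□■v□
□□□□□□
□□□□□□
□□□□□□
step 4: □□□□□□
□□□□□□
□□□■■□
□□□<■□
□□□□□□
□□□□□□
□□□□□□
step 5: □□□□□□
□□□□□□
□□□■■□
□□□□■□
□□□v□□
□□□□□□
□□□□□□
step 6: □□□□□□
□□□□□□
□□□■■□
□□□□■□
□□<■□□
□□□□□□
□□□□□□
step 7: □□□□□□
□□□□□□
□□□■■□
□□^□■□
□□■■□□
□□□□□□
□□□□□□
step 8: □□□□□□
□□□□□□
□□□■■□
□□■>■□
□□■■□□
□□□□□□
□□□□□□
step 9: □□□□□□
□□□□□□
□□□■■□
□□■■■□
□□■v□□
□□□□□□
□□□□□□
step 10: □□□□□□
□□□□□□
□□□■■□
□□■■■□
□□■□>□
□□□□□□
□□□□□□
step 11: □□□□□□
□□□□□□
□□□■■□
□□■■■□
□□■□■□
□□□□v□
□□□□□□
step 12: □□□□□□
□□□□□□
□□□■■□
□□■■■□
□□■□■□
□□□<■□
□□□□□□
step 13: □□□□□□
□□□□□□
□□□■■□
□□■■■□
□□■^■□
□□□■■□
□□□□□□
step 14: □□□□□□
□□□□□□
□□□■■□
□□■■■□
□□■■>□
□□□■■□
□□□□□□
step 15: □□□□□□
□□□□□□
□□□■■□
□□■■^□
□□■■□□
□□□■■□
□□□□□□
step 16: □□□□□□
□□□□□□
□□□■■□
□□■<□□
□□■■□□
□□□■■□
□□□□□□
step 17: □□□□□□
□□□□□□
□□□■■□
□□■□□□
□□■v□□
□□□■■□
□□□□□□
step 18: □□□□□□
□□□□□□
□□□■■□
□□■□□□
□□■□>□
□□□■■□
□□□□□□
step 19: □□□□□□
□□□□□□
□□□■■□
□□■□□□
□□■□■□
□□□■v□
□□□□□□
step 20: □□□□□□
□□□□□□
□□□■■□
□□■□□□
□□■□■□
□□□■□>
□□□□□□
step 21: □□□□□□
□□□□□□
□□□■■□
□□■□□□
□□■□■□
□□□■□■
□□□□□v
step 22: □□□□□□
□□□□□□
□□□■■□
□□■□□□
□□■□■□
□□□■□■
□□□□<■
step 23: □□□□□□
□□□□□□
□□□■■□
□□■□□□
□□■□■□
□□□■^■
□□□□■■
step 24: □□□□□□
□□□□□□
□□□■■□
□□■□□□
□□■□■□
□□□■■>
□□□□■■
step 25: □□□□□□
□□□□□□
□□□■■□
□□■□□□
□□■□■^
□□□■■□
□□□□■■
step 26: □□□□□□
□□□□□□
□□□■■□
□□■□□□
>□■□■■
□□□■■□
□□□□■■
step 27: □□□□□□
□□□□□□
□□□■■□
□□■□□□
■□■□■■
v□□■■□
□□□□■■
step 28: □□□□□□
□□□□□□
□□□■■□
□□■□□□
■□■□■■
■□□■■<
□□□□■■
step 29: □□□□□□
□□□□□□
□□□■■□
□□■□□□
■□■□■^
■□□■■■
□□□□■■
step 30: □□□□□□
□□□□□□
□□□■■□
□□■□□□
■□■□<□
■□□■■■
□□□□■■
step 31: □□□□□□
□□□□□□
□□□■■□
□□■□□□
■□■□□□
■□□■v■
□□□□■■
step 32: □□□□□□
□□□□□□
□□□■■□
□□■□□□
■□■□□□
■□□■□>
□□□□■■
step 33: □□□□□□
□□□□□□
□□□■■□
□□■□□□
■□■□□^
■□□■□□
□□□□■■
step 34: □□□□□□
□□□□□□
□□□■■□
□□■□□□
>□■□□■
■□□■□□
□□□□■■
step 35: □□□□□□
□□□□□□
□□□■■□
^□■□□□
□□■□□■
■□□■□□
□□□□■■
step 36: □□□□□□
□□□□□□
□□□■■□
■>■□□□
□□■□□■
■□□■□□
□□□□■■
step 37: □□□□□□
□□□□□□
□□□■■□
■■■□□□
□v■□□■
■□□■□□
□□□□■■
step 38: □□□□□□
□□□□□□
□□□■■□
■■■□□□
<■■□□■
■□□■□□
□□□□■■
step 39: □□□□□□
□□□□□□
□□□■■□
^■■□□□
■■■□□■
■□□■□□
□□□□■■
step 40: □□□□□□
□□□□□□
□□□■■□
□■■□□<
■■■□□■
■□□■□□
□□□□■■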